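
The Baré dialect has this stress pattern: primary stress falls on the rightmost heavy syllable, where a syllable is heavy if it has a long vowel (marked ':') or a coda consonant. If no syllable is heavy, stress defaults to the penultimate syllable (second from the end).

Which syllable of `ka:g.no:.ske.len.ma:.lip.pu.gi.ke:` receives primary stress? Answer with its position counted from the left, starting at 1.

Weights: 1 ka:g H, 2 no: H, 3 ske L, 4 len H, 5 ma: H, 6 lip H, 7 pu L, 8 gi L, 9 ke: H.
Heavy syllables in the domain: 1, 2, 4, 5, 6, 9. The rightmost is syllable 9 (ke:).
Primary stress: syllable 9 → ka:g.no:.ske.len.ma:.lip.pu.gi.ˈke:.

9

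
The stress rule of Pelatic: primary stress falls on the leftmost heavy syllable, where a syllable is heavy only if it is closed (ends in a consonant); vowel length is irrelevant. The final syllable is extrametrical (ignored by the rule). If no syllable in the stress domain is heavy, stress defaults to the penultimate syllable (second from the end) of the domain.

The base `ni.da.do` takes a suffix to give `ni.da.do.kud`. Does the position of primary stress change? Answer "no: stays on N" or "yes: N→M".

Base `ni.da.do` (3 syllables):
  The final syllable (3, do) is extrametrical; the stress domain is syllables 1–2.
  Weights: 1 ni L, 2 da L.
  No heavy syllable in the domain; default to the penultimate syllable (second from the end) of the domain = syllable 1.
  → primary stress on syllable 1.
Suffixed `ni.da.do.kud` (4 syllables):
  The final syllable (4, kud) is extrametrical; the stress domain is syllables 1–3.
  Weights: 1 ni L, 2 da L, 3 do L.
  No heavy syllable in the domain; default to the penultimate syllable (second from the end) of the domain = syllable 2.
  → primary stress on syllable 2.

yes: 1→2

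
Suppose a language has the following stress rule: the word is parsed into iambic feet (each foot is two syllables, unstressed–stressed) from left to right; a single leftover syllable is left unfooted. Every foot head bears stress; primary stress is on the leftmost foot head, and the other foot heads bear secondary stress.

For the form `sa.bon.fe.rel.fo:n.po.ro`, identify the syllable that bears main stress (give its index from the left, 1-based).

Parse left to right into iambic (σˈσ) feet: (sa.ˈbon) (fe.ˈrel) (fo:n.ˈpo) ro. Syllable 7 is left unfooted.
Foot heads (stressed positions): 2, 4, 6.
End Rule Leftmost: primary stress on the leftmost head = syllable 2.
Primary stress: syllable 2 → sa.ˈbon.fe.rel.fo:n.po.ro.

2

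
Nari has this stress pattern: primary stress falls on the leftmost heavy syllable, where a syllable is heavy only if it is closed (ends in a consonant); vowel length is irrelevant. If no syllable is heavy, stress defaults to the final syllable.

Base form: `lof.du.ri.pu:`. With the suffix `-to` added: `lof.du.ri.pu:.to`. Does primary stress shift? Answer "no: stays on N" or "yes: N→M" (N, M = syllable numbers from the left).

no: stays on 1

Base `lof.du.ri.pu:` (4 syllables):
  Weights: 1 lof H, 2 du L, 3 ri L, 4 pu: L.
  Heavy syllables in the domain: 1. The leftmost is syllable 1 (lof).
  → primary stress on syllable 1.
Suffixed `lof.du.ri.pu:.to` (5 syllables):
  Weights: 1 lof H, 2 du L, 3 ri L, 4 pu: L, 5 to L.
  Heavy syllables in the domain: 1. The leftmost is syllable 1 (lof).
  → primary stress on syllable 1.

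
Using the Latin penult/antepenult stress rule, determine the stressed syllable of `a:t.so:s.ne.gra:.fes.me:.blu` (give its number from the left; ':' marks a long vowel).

6

Classical Latin: stress the penult if heavy (long vowel or closed), else the antepenult.
Weights: 5 fes H, 6 me: H, 7 blu L.
The penult (syllable 6, me:) is heavy, so it takes stress.
Stress on syllable 6: a:t.so:s.ne.gra:.fes.ˈme:.blu.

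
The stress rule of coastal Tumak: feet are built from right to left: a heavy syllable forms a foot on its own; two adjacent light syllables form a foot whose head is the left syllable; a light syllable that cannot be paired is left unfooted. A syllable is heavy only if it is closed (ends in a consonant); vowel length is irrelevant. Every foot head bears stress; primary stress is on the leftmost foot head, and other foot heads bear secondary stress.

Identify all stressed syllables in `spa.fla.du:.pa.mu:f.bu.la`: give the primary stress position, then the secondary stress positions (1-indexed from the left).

primary 1, secondary 3, 5, 6

Weights: 1 spa L, 2 fla L, 3 du: L, 4 pa L, 5 mu:f H, 6 bu L, 7 la L.
Parse right to left (heavy = foot alone; LL = one foot; stranded L unfooted): (ˈspa.fla) (ˈdu:.pa) (ˈmu:f) (ˈbu.la).
Foot heads: 1, 3, 5, 6.
Primary stress on the leftmost head = syllable 1.
Secondary stress on 3, 5, 6: ˈspa.fla.ˌdu:.pa.ˌmu:f.ˌbu.la.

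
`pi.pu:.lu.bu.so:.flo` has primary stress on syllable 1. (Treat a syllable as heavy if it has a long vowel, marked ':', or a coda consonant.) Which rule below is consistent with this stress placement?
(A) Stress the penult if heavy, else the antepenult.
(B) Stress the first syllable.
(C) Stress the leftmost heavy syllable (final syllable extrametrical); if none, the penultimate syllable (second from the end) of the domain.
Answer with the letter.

Rule A → syllable 5 (observed: 1).
Rule B → syllable 1 ✓.
Rule C → syllable 2 (observed: 1).

B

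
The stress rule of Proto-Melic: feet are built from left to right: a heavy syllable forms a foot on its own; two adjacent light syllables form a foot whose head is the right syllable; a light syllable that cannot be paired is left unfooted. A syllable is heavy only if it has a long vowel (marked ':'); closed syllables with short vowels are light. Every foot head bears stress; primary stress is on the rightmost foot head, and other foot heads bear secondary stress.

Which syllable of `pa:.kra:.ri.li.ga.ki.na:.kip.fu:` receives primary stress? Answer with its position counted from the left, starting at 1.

Weights: 1 pa: H, 2 kra: H, 3 ri L, 4 li L, 5 ga L, 6 ki L, 7 na: H, 8 kip L, 9 fu: H.
Parse left to right (heavy = foot alone; LL = one foot; stranded L unfooted): (ˈpa:) (ˈkra:) (ri.ˈli) (ga.ˈki) (ˈna:) kip (ˈfu:).
Foot heads: 1, 2, 4, 6, 7, 9.
Primary stress on the rightmost head = syllable 9.
Primary stress: syllable 9 → pa:.kra:.ri.li.ga.ki.na:.kip.ˈfu:.

9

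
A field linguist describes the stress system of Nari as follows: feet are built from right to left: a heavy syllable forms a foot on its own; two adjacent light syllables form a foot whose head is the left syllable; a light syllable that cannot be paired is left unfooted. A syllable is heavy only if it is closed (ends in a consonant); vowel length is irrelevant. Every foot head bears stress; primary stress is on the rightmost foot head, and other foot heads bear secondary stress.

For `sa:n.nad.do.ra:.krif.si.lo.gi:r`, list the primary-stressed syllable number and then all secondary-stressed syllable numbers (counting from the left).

primary 8, secondary 1, 2, 3, 5, 6

Weights: 1 sa:n H, 2 nad H, 3 do L, 4 ra: L, 5 krif H, 6 si L, 7 lo L, 8 gi:r H.
Parse right to left (heavy = foot alone; LL = one foot; stranded L unfooted): (ˈsa:n) (ˈnad) (ˈdo.ra:) (ˈkrif) (ˈsi.lo) (ˈgi:r).
Foot heads: 1, 2, 3, 5, 6, 8.
Primary stress on the rightmost head = syllable 8.
Secondary stress on 1, 2, 3, 5, 6: ˌsa:n.ˌnad.ˌdo.ra:.ˌkrif.ˌsi.lo.ˈgi:r.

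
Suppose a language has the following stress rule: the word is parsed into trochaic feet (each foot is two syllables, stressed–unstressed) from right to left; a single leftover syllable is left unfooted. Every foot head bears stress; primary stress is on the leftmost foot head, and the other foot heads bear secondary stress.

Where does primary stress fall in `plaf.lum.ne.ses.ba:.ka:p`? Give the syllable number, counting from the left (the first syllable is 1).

1

Parse right to left into trochaic (ˈσσ) feet: (ˈplaf.lum) (ˈne.ses) (ˈba:.ka:p).
Foot heads (stressed positions): 1, 3, 5.
End Rule Leftmost: primary stress on the leftmost head = syllable 1.
Primary stress: syllable 1 → ˈplaf.lum.ne.ses.ba:.ka:p.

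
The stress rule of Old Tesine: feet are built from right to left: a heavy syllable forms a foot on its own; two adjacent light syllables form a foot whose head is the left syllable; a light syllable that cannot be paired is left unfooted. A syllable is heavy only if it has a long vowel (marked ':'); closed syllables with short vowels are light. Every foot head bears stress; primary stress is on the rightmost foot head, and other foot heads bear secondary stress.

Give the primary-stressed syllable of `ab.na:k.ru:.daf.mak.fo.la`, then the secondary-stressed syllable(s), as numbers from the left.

Weights: 1 ab L, 2 na:k H, 3 ru: H, 4 daf L, 5 mak L, 6 fo L, 7 la L.
Parse right to left (heavy = foot alone; LL = one foot; stranded L unfooted): ab (ˈna:k) (ˈru:) (ˈdaf.mak) (ˈfo.la).
Foot heads: 2, 3, 4, 6.
Primary stress on the rightmost head = syllable 6.
Secondary stress on 2, 3, 4: ab.ˌna:k.ˌru:.ˌdaf.mak.ˈfo.la.

primary 6, secondary 2, 3, 4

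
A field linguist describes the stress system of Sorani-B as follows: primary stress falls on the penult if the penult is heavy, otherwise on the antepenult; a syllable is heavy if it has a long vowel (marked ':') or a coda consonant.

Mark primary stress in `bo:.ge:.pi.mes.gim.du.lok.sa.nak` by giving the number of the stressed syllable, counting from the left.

7

Weights: 7 lok H, 8 sa L, 9 nak H.
The penult (syllable 8, sa) is light, so stress falls on the antepenult (syllable 7, lok).
Primary stress: syllable 7 → bo:.ge:.pi.mes.gim.du.ˈlok.sa.nak.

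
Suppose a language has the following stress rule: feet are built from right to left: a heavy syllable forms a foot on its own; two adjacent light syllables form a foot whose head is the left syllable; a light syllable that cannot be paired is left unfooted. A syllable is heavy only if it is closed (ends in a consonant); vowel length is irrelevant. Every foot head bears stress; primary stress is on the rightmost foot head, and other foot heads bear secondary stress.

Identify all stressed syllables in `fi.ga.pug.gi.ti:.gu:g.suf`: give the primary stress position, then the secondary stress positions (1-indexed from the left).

Weights: 1 fi L, 2 ga L, 3 pug H, 4 gi L, 5 ti: L, 6 gu:g H, 7 suf H.
Parse right to left (heavy = foot alone; LL = one foot; stranded L unfooted): (ˈfi.ga) (ˈpug) (ˈgi.ti:) (ˈgu:g) (ˈsuf).
Foot heads: 1, 3, 4, 6, 7.
Primary stress on the rightmost head = syllable 7.
Secondary stress on 1, 3, 4, 6: ˌfi.ga.ˌpug.ˌgi.ti:.ˌgu:g.ˈsuf.

primary 7, secondary 1, 3, 4, 6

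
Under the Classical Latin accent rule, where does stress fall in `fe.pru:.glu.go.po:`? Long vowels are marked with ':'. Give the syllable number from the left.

3

Classical Latin: stress the penult if heavy (long vowel or closed), else the antepenult.
Weights: 3 glu L, 4 go L, 5 po: H.
The penult (syllable 4, go) is light, so stress falls on the antepenult (syllable 3, glu).
Stress on syllable 3: fe.pru:.ˈglu.go.po:.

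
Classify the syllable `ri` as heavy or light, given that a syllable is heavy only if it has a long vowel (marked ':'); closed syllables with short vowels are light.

light

`ri`: short vowel, open (no coda). Short vowel → light.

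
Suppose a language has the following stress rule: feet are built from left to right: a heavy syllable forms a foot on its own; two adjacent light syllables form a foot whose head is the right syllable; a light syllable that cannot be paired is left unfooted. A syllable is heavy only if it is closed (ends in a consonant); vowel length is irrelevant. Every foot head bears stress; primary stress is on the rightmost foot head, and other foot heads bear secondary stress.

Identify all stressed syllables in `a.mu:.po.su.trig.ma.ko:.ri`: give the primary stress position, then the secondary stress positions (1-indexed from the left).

Weights: 1 a L, 2 mu: L, 3 po L, 4 su L, 5 trig H, 6 ma L, 7 ko: L, 8 ri L.
Parse left to right (heavy = foot alone; LL = one foot; stranded L unfooted): (a.ˈmu:) (po.ˈsu) (ˈtrig) (ma.ˈko:) ri.
Foot heads: 2, 4, 5, 7.
Primary stress on the rightmost head = syllable 7.
Secondary stress on 2, 4, 5: a.ˌmu:.po.ˌsu.ˌtrig.ma.ˈko:.ri.

primary 7, secondary 2, 4, 5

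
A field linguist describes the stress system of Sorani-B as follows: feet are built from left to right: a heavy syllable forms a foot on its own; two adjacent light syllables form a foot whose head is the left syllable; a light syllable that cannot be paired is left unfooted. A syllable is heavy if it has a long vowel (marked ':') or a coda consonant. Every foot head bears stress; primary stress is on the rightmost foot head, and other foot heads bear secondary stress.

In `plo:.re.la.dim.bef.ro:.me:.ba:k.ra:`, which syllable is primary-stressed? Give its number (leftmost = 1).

9

Weights: 1 plo: H, 2 re L, 3 la L, 4 dim H, 5 bef H, 6 ro: H, 7 me: H, 8 ba:k H, 9 ra: H.
Parse left to right (heavy = foot alone; LL = one foot; stranded L unfooted): (ˈplo:) (ˈre.la) (ˈdim) (ˈbef) (ˈro:) (ˈme:) (ˈba:k) (ˈra:).
Foot heads: 1, 2, 4, 5, 6, 7, 8, 9.
Primary stress on the rightmost head = syllable 9.
Primary stress: syllable 9 → plo:.re.la.dim.bef.ro:.me:.ba:k.ˈra:.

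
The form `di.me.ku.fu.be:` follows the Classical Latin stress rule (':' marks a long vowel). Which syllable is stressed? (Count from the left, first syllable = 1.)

Classical Latin: stress the penult if heavy (long vowel or closed), else the antepenult.
Weights: 3 ku L, 4 fu L, 5 be: H.
The penult (syllable 4, fu) is light, so stress falls on the antepenult (syllable 3, ku).
Stress on syllable 3: di.me.ˈku.fu.be:.

3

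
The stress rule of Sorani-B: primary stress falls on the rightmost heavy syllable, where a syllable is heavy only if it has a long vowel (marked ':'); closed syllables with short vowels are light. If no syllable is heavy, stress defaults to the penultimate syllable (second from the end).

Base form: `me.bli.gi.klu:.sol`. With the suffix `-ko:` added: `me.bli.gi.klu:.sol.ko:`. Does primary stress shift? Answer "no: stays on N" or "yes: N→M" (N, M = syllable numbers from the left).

yes: 4→6

Base `me.bli.gi.klu:.sol` (5 syllables):
  Weights: 1 me L, 2 bli L, 3 gi L, 4 klu: H, 5 sol L.
  Heavy syllables in the domain: 4. The rightmost is syllable 4 (klu:).
  → primary stress on syllable 4.
Suffixed `me.bli.gi.klu:.sol.ko:` (6 syllables):
  Weights: 1 me L, 2 bli L, 3 gi L, 4 klu: H, 5 sol L, 6 ko: H.
  Heavy syllables in the domain: 4, 6. The rightmost is syllable 6 (ko:).
  → primary stress on syllable 6.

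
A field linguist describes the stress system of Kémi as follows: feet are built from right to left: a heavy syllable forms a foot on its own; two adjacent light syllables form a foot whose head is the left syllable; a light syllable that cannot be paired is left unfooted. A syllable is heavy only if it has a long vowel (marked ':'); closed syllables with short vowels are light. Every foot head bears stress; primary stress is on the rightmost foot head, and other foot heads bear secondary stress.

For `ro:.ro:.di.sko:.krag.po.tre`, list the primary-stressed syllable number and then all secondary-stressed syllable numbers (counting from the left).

primary 6, secondary 1, 2, 4

Weights: 1 ro: H, 2 ro: H, 3 di L, 4 sko: H, 5 krag L, 6 po L, 7 tre L.
Parse right to left (heavy = foot alone; LL = one foot; stranded L unfooted): (ˈro:) (ˈro:) di (ˈsko:) krag (ˈpo.tre).
Foot heads: 1, 2, 4, 6.
Primary stress on the rightmost head = syllable 6.
Secondary stress on 1, 2, 4: ˌro:.ˌro:.di.ˌsko:.krag.ˈpo.tre.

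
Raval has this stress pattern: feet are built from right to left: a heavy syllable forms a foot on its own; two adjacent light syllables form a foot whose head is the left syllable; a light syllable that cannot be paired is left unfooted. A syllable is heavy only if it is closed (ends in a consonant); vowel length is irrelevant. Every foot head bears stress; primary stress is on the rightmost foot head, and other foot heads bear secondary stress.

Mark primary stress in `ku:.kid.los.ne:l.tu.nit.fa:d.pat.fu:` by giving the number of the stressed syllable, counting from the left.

8

Weights: 1 ku: L, 2 kid H, 3 los H, 4 ne:l H, 5 tu L, 6 nit H, 7 fa:d H, 8 pat H, 9 fu: L.
Parse right to left (heavy = foot alone; LL = one foot; stranded L unfooted): ku: (ˈkid) (ˈlos) (ˈne:l) tu (ˈnit) (ˈfa:d) (ˈpat) fu:.
Foot heads: 2, 3, 4, 6, 7, 8.
Primary stress on the rightmost head = syllable 8.
Primary stress: syllable 8 → ku:.kid.los.ne:l.tu.nit.fa:d.ˈpat.fu:.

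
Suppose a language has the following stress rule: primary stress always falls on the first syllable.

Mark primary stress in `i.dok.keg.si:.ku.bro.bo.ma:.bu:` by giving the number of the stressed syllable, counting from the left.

1

The word has 9 syllables; the first syllable is syllable 1 (i).
Primary stress: syllable 1 → ˈi.dok.keg.si:.ku.bro.bo.ma:.bu:.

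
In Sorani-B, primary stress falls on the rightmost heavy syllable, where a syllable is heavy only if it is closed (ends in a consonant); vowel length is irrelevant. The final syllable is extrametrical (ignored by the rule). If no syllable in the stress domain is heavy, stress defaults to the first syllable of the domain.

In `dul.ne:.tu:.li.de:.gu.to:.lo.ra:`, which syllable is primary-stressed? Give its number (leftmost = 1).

1

The final syllable (9, ra:) is extrametrical; the stress domain is syllables 1–8.
Weights: 1 dul H, 2 ne: L, 3 tu: L, 4 li L, 5 de: L, 6 gu L, 7 to: L, 8 lo L.
Heavy syllables in the domain: 1. The rightmost is syllable 1 (dul).
Primary stress: syllable 1 → ˈdul.ne:.tu:.li.de:.gu.to:.lo.ra:.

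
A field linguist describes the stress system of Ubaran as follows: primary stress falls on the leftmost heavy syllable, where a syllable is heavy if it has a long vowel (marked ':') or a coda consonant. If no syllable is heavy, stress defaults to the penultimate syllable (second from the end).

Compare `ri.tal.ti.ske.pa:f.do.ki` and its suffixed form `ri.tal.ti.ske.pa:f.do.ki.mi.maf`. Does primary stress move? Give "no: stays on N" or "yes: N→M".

no: stays on 2

Base `ri.tal.ti.ske.pa:f.do.ki` (7 syllables):
  Weights: 1 ri L, 2 tal H, 3 ti L, 4 ske L, 5 pa:f H, 6 do L, 7 ki L.
  Heavy syllables in the domain: 2, 5. The leftmost is syllable 2 (tal).
  → primary stress on syllable 2.
Suffixed `ri.tal.ti.ske.pa:f.do.ki.mi.maf` (9 syllables):
  Weights: 1 ri L, 2 tal H, 3 ti L, 4 ske L, 5 pa:f H, 6 do L, 7 ki L, 8 mi L, 9 maf H.
  Heavy syllables in the domain: 2, 5, 9. The leftmost is syllable 2 (tal).
  → primary stress on syllable 2.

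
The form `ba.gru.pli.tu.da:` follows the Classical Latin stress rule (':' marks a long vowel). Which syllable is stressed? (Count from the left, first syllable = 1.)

Classical Latin: stress the penult if heavy (long vowel or closed), else the antepenult.
Weights: 3 pli L, 4 tu L, 5 da: H.
The penult (syllable 4, tu) is light, so stress falls on the antepenult (syllable 3, pli).
Stress on syllable 3: ba.gru.ˈpli.tu.da:.

3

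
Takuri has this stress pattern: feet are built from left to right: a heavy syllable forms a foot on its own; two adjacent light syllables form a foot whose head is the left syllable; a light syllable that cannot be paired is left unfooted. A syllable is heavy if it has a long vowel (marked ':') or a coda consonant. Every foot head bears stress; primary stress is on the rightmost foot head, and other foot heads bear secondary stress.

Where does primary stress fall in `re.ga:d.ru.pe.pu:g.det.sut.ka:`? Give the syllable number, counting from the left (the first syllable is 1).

Weights: 1 re L, 2 ga:d H, 3 ru L, 4 pe L, 5 pu:g H, 6 det H, 7 sut H, 8 ka: H.
Parse left to right (heavy = foot alone; LL = one foot; stranded L unfooted): re (ˈga:d) (ˈru.pe) (ˈpu:g) (ˈdet) (ˈsut) (ˈka:).
Foot heads: 2, 3, 5, 6, 7, 8.
Primary stress on the rightmost head = syllable 8.
Primary stress: syllable 8 → re.ga:d.ru.pe.pu:g.det.sut.ˈka:.

8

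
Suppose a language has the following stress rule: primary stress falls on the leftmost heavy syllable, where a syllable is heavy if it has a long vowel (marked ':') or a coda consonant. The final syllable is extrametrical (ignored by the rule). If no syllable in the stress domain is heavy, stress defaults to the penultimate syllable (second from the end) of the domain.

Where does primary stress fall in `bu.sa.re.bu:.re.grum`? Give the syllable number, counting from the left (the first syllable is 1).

The final syllable (6, grum) is extrametrical; the stress domain is syllables 1–5.
Weights: 1 bu L, 2 sa L, 3 re L, 4 bu: H, 5 re L.
Heavy syllables in the domain: 4. The leftmost is syllable 4 (bu:).
Primary stress: syllable 4 → bu.sa.re.ˈbu:.re.grum.

4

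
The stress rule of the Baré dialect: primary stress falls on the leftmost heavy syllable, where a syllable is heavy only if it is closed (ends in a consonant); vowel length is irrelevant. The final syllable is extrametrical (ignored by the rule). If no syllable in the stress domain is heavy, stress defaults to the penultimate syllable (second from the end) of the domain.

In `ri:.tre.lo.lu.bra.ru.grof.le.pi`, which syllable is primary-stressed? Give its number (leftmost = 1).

7

The final syllable (9, pi) is extrametrical; the stress domain is syllables 1–8.
Weights: 1 ri: L, 2 tre L, 3 lo L, 4 lu L, 5 bra L, 6 ru L, 7 grof H, 8 le L.
Heavy syllables in the domain: 7. The leftmost is syllable 7 (grof).
Primary stress: syllable 7 → ri:.tre.lo.lu.bra.ru.ˈgrof.le.pi.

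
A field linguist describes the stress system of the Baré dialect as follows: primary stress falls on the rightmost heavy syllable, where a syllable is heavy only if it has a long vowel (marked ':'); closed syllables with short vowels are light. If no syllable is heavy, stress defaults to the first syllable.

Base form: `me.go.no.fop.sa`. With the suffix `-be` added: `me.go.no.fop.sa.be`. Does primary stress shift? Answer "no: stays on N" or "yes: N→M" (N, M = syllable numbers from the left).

no: stays on 1

Base `me.go.no.fop.sa` (5 syllables):
  Weights: 1 me L, 2 go L, 3 no L, 4 fop L, 5 sa L.
  No heavy syllable in the domain; default to the first syllable = syllable 1.
  → primary stress on syllable 1.
Suffixed `me.go.no.fop.sa.be` (6 syllables):
  Weights: 1 me L, 2 go L, 3 no L, 4 fop L, 5 sa L, 6 be L.
  No heavy syllable in the domain; default to the first syllable = syllable 1.
  → primary stress on syllable 1.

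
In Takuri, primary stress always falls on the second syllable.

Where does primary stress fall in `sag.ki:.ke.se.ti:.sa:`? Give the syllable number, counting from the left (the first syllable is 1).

2

The word has 6 syllables; the second syllable is syllable 2 (ki:).
Primary stress: syllable 2 → sag.ˈki:.ke.se.ti:.sa:.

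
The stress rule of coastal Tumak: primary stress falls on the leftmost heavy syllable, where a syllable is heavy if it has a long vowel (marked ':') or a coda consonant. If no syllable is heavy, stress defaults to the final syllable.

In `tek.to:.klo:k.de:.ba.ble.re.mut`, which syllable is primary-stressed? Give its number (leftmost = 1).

1

Weights: 1 tek H, 2 to: H, 3 klo:k H, 4 de: H, 5 ba L, 6 ble L, 7 re L, 8 mut H.
Heavy syllables in the domain: 1, 2, 3, 4, 8. The leftmost is syllable 1 (tek).
Primary stress: syllable 1 → ˈtek.to:.klo:k.de:.ba.ble.re.mut.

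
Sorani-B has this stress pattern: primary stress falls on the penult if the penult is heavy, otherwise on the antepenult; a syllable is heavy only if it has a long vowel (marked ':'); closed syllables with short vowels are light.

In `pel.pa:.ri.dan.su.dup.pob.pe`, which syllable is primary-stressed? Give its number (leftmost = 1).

Weights: 6 dup L, 7 pob L, 8 pe L.
The penult (syllable 7, pob) is light, so stress falls on the antepenult (syllable 6, dup).
Primary stress: syllable 6 → pel.pa:.ri.dan.su.ˈdup.pob.pe.

6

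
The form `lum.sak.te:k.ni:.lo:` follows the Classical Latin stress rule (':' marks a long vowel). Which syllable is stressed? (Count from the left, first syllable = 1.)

Classical Latin: stress the penult if heavy (long vowel or closed), else the antepenult.
Weights: 3 te:k H, 4 ni: H, 5 lo: H.
The penult (syllable 4, ni:) is heavy, so it takes stress.
Stress on syllable 4: lum.sak.te:k.ˈni:.lo:.

4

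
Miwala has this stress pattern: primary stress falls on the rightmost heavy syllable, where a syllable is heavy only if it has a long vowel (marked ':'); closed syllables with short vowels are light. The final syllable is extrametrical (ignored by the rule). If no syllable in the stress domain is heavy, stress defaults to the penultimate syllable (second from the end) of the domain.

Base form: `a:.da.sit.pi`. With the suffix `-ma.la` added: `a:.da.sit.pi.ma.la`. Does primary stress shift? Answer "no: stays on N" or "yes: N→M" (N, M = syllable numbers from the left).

no: stays on 1

Base `a:.da.sit.pi` (4 syllables):
  The final syllable (4, pi) is extrametrical; the stress domain is syllables 1–3.
  Weights: 1 a: H, 2 da L, 3 sit L.
  Heavy syllables in the domain: 1. The rightmost is syllable 1 (a:).
  → primary stress on syllable 1.
Suffixed `a:.da.sit.pi.ma.la` (6 syllables):
  The final syllable (6, la) is extrametrical; the stress domain is syllables 1–5.
  Weights: 1 a: H, 2 da L, 3 sit L, 4 pi L, 5 ma L.
  Heavy syllables in the domain: 1. The rightmost is syllable 1 (a:).
  → primary stress on syllable 1.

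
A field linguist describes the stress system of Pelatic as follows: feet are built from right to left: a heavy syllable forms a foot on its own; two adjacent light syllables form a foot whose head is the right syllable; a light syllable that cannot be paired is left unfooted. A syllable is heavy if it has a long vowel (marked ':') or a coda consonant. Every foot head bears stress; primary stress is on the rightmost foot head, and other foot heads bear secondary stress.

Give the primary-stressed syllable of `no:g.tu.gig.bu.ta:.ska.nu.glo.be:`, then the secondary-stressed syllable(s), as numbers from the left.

Weights: 1 no:g H, 2 tu L, 3 gig H, 4 bu L, 5 ta: H, 6 ska L, 7 nu L, 8 glo L, 9 be: H.
Parse right to left (heavy = foot alone; LL = one foot; stranded L unfooted): (ˈno:g) tu (ˈgig) bu (ˈta:) ska (nu.ˈglo) (ˈbe:).
Foot heads: 1, 3, 5, 8, 9.
Primary stress on the rightmost head = syllable 9.
Secondary stress on 1, 3, 5, 8: ˌno:g.tu.ˌgig.bu.ˌta:.ska.nu.ˌglo.ˈbe:.

primary 9, secondary 1, 3, 5, 8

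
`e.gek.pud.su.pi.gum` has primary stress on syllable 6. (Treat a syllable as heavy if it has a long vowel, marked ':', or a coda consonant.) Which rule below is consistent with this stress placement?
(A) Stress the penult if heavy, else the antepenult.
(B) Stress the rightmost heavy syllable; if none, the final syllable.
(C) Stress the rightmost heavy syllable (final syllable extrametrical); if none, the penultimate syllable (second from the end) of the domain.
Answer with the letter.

Rule A → syllable 4 (observed: 6).
Rule B → syllable 6 ✓.
Rule C → syllable 3 (observed: 6).

B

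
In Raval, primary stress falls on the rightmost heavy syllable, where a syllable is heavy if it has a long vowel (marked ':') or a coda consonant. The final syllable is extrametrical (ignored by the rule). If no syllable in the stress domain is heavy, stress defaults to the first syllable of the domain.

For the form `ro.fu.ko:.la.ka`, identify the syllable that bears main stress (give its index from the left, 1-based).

The final syllable (5, ka) is extrametrical; the stress domain is syllables 1–4.
Weights: 1 ro L, 2 fu L, 3 ko: H, 4 la L.
Heavy syllables in the domain: 3. The rightmost is syllable 3 (ko:).
Primary stress: syllable 3 → ro.fu.ˈko:.la.ka.

3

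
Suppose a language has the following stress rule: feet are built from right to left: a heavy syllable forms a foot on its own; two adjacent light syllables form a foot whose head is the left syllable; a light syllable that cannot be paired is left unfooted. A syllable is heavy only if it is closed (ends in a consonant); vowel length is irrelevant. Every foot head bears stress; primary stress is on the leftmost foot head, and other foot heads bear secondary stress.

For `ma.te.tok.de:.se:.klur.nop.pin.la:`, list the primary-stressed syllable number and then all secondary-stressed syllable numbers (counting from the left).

Weights: 1 ma L, 2 te L, 3 tok H, 4 de: L, 5 se: L, 6 klur H, 7 nop H, 8 pin H, 9 la: L.
Parse right to left (heavy = foot alone; LL = one foot; stranded L unfooted): (ˈma.te) (ˈtok) (ˈde:.se:) (ˈklur) (ˈnop) (ˈpin) la:.
Foot heads: 1, 3, 4, 6, 7, 8.
Primary stress on the leftmost head = syllable 1.
Secondary stress on 3, 4, 6, 7, 8: ˈma.te.ˌtok.ˌde:.se:.ˌklur.ˌnop.ˌpin.la:.

primary 1, secondary 3, 4, 6, 7, 8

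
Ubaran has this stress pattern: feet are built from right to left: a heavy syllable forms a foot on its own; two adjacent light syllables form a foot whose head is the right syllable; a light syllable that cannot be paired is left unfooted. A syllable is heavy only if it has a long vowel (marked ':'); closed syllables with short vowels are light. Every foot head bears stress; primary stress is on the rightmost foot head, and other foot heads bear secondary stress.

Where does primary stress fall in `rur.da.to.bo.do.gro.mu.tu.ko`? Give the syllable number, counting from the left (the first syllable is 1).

9

Weights: 1 rur L, 2 da L, 3 to L, 4 bo L, 5 do L, 6 gro L, 7 mu L, 8 tu L, 9 ko L.
Parse right to left (heavy = foot alone; LL = one foot; stranded L unfooted): rur (da.ˈto) (bo.ˈdo) (gro.ˈmu) (tu.ˈko).
Foot heads: 3, 5, 7, 9.
Primary stress on the rightmost head = syllable 9.
Primary stress: syllable 9 → rur.da.to.bo.do.gro.mu.tu.ˈko.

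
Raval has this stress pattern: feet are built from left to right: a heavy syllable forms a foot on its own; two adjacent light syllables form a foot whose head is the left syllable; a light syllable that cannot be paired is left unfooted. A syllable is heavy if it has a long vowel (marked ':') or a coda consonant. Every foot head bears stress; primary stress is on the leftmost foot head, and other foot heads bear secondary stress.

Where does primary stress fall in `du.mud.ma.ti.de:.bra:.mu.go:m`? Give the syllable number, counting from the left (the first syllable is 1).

2

Weights: 1 du L, 2 mud H, 3 ma L, 4 ti L, 5 de: H, 6 bra: H, 7 mu L, 8 go:m H.
Parse left to right (heavy = foot alone; LL = one foot; stranded L unfooted): du (ˈmud) (ˈma.ti) (ˈde:) (ˈbra:) mu (ˈgo:m).
Foot heads: 2, 3, 5, 6, 8.
Primary stress on the leftmost head = syllable 2.
Primary stress: syllable 2 → du.ˈmud.ma.ti.de:.bra:.mu.go:m.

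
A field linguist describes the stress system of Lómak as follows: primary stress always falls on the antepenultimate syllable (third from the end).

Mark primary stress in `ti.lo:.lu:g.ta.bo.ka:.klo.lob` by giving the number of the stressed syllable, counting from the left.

6

The word has 8 syllables; the antepenultimate syllable (third from the end) is syllable 6 (ka:).
Primary stress: syllable 6 → ti.lo:.lu:g.ta.bo.ˈka:.klo.lob.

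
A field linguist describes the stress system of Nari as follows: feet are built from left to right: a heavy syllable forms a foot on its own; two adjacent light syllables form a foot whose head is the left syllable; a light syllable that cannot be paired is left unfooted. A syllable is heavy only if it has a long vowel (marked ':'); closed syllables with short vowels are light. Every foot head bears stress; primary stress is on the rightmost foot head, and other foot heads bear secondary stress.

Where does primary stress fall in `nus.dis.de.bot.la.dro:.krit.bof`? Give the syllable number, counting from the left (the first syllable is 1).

Weights: 1 nus L, 2 dis L, 3 de L, 4 bot L, 5 la L, 6 dro: H, 7 krit L, 8 bof L.
Parse left to right (heavy = foot alone; LL = one foot; stranded L unfooted): (ˈnus.dis) (ˈde.bot) la (ˈdro:) (ˈkrit.bof).
Foot heads: 1, 3, 6, 7.
Primary stress on the rightmost head = syllable 7.
Primary stress: syllable 7 → nus.dis.de.bot.la.dro:.ˈkrit.bof.

7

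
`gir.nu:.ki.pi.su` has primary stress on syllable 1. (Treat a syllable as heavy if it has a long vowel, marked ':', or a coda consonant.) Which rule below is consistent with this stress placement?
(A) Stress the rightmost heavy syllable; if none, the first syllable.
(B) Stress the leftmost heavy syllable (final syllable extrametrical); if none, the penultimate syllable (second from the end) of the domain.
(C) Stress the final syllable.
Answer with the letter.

Rule A → syllable 2 (observed: 1).
Rule B → syllable 1 ✓.
Rule C → syllable 5 (observed: 1).

B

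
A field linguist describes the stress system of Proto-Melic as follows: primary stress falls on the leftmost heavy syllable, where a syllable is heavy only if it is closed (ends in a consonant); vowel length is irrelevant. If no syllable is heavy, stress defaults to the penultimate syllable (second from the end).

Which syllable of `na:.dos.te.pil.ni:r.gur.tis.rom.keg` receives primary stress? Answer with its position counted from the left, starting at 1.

2

Weights: 1 na: L, 2 dos H, 3 te L, 4 pil H, 5 ni:r H, 6 gur H, 7 tis H, 8 rom H, 9 keg H.
Heavy syllables in the domain: 2, 4, 5, 6, 7, 8, 9. The leftmost is syllable 2 (dos).
Primary stress: syllable 2 → na:.ˈdos.te.pil.ni:r.gur.tis.rom.keg.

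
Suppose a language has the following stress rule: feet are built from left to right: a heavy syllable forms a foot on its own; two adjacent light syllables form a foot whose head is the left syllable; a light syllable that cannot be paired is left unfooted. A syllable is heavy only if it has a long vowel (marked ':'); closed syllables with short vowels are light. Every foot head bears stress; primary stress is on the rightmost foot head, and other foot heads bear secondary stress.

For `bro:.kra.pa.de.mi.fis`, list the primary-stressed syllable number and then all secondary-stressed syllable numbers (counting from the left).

primary 4, secondary 1, 2

Weights: 1 bro: H, 2 kra L, 3 pa L, 4 de L, 5 mi L, 6 fis L.
Parse left to right (heavy = foot alone; LL = one foot; stranded L unfooted): (ˈbro:) (ˈkra.pa) (ˈde.mi) fis.
Foot heads: 1, 2, 4.
Primary stress on the rightmost head = syllable 4.
Secondary stress on 1, 2: ˌbro:.ˌkra.pa.ˈde.mi.fis.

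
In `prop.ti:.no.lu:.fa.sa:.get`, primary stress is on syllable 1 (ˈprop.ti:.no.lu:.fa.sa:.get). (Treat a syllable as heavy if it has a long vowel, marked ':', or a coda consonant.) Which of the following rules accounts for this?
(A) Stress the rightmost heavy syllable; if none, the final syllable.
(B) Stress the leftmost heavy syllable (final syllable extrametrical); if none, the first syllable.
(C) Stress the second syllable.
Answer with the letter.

Rule A → syllable 7 (observed: 1).
Rule B → syllable 1 ✓.
Rule C → syllable 2 (observed: 1).

B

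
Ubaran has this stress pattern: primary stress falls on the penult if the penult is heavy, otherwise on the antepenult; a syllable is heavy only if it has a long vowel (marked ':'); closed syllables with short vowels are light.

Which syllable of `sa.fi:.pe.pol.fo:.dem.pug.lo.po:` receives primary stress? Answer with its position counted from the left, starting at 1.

Weights: 7 pug L, 8 lo L, 9 po: H.
The penult (syllable 8, lo) is light, so stress falls on the antepenult (syllable 7, pug).
Primary stress: syllable 7 → sa.fi:.pe.pol.fo:.dem.ˈpug.lo.po:.

7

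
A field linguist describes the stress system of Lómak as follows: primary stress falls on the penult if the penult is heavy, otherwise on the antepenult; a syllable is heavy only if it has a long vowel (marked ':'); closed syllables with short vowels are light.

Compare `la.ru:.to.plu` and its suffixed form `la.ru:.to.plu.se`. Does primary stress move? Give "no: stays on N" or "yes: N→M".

Base `la.ru:.to.plu` (4 syllables):
  Weights: 2 ru: H, 3 to L, 4 plu L.
  The penult (syllable 3, to) is light, so stress falls on the antepenult (syllable 2, ru:).
  → primary stress on syllable 2.
Suffixed `la.ru:.to.plu.se` (5 syllables):
  Weights: 3 to L, 4 plu L, 5 se L.
  The penult (syllable 4, plu) is light, so stress falls on the antepenult (syllable 3, to).
  → primary stress on syllable 3.

yes: 2→3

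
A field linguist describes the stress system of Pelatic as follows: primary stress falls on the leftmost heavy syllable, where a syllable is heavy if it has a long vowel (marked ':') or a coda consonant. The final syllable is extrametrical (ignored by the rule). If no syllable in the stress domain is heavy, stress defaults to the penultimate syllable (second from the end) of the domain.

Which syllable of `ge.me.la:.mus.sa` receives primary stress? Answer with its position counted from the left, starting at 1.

3

The final syllable (5, sa) is extrametrical; the stress domain is syllables 1–4.
Weights: 1 ge L, 2 me L, 3 la: H, 4 mus H.
Heavy syllables in the domain: 3, 4. The leftmost is syllable 3 (la:).
Primary stress: syllable 3 → ge.me.ˈla:.mus.sa.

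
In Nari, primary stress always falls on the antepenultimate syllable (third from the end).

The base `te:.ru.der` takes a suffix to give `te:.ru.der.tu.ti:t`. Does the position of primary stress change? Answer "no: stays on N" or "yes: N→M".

Base `te:.ru.der` (3 syllables):
  The word has 3 syllables; the antepenultimate syllable (third from the end) is syllable 1 (te:).
  → primary stress on syllable 1.
Suffixed `te:.ru.der.tu.ti:t` (5 syllables):
  The word has 5 syllables; the antepenultimate syllable (third from the end) is syllable 3 (der).
  → primary stress on syllable 3.

yes: 1→3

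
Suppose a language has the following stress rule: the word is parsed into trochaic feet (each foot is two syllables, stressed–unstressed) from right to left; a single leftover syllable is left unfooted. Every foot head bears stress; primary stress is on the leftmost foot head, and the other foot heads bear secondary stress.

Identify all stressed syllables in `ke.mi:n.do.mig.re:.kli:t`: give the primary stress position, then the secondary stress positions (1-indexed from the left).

Parse right to left into trochaic (ˈσσ) feet: (ˈke.mi:n) (ˈdo.mig) (ˈre:.kli:t).
Foot heads (stressed positions): 1, 3, 5.
End Rule Leftmost: primary stress on the leftmost head = syllable 1.
Secondary stress on 3, 5: ˈke.mi:n.ˌdo.mig.ˌre:.kli:t.

primary 1, secondary 3, 5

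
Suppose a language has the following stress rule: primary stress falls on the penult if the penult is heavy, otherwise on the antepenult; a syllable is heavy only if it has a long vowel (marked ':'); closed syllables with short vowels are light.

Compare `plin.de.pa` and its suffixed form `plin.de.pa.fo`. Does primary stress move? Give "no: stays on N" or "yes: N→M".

yes: 1→2

Base `plin.de.pa` (3 syllables):
  Weights: 1 plin L, 2 de L, 3 pa L.
  The penult (syllable 2, de) is light, so stress falls on the antepenult (syllable 1, plin).
  → primary stress on syllable 1.
Suffixed `plin.de.pa.fo` (4 syllables):
  Weights: 2 de L, 3 pa L, 4 fo L.
  The penult (syllable 3, pa) is light, so stress falls on the antepenult (syllable 2, de).
  → primary stress on syllable 2.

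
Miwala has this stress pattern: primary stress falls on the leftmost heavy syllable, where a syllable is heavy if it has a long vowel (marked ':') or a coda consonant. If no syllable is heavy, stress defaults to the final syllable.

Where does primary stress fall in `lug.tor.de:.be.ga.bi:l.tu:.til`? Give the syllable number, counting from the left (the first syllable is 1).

Weights: 1 lug H, 2 tor H, 3 de: H, 4 be L, 5 ga L, 6 bi:l H, 7 tu: H, 8 til H.
Heavy syllables in the domain: 1, 2, 3, 6, 7, 8. The leftmost is syllable 1 (lug).
Primary stress: syllable 1 → ˈlug.tor.de:.be.ga.bi:l.tu:.til.

1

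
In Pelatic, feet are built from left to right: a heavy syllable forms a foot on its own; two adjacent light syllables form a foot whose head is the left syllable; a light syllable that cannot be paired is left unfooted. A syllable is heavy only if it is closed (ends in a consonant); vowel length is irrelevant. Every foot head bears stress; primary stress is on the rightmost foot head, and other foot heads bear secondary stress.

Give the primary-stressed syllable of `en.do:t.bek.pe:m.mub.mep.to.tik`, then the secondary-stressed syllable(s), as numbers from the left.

primary 8, secondary 1, 2, 3, 4, 5, 6

Weights: 1 en H, 2 do:t H, 3 bek H, 4 pe:m H, 5 mub H, 6 mep H, 7 to L, 8 tik H.
Parse left to right (heavy = foot alone; LL = one foot; stranded L unfooted): (ˈen) (ˈdo:t) (ˈbek) (ˈpe:m) (ˈmub) (ˈmep) to (ˈtik).
Foot heads: 1, 2, 3, 4, 5, 6, 8.
Primary stress on the rightmost head = syllable 8.
Secondary stress on 1, 2, 3, 4, 5, 6: ˌen.ˌdo:t.ˌbek.ˌpe:m.ˌmub.ˌmep.to.ˈtik.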